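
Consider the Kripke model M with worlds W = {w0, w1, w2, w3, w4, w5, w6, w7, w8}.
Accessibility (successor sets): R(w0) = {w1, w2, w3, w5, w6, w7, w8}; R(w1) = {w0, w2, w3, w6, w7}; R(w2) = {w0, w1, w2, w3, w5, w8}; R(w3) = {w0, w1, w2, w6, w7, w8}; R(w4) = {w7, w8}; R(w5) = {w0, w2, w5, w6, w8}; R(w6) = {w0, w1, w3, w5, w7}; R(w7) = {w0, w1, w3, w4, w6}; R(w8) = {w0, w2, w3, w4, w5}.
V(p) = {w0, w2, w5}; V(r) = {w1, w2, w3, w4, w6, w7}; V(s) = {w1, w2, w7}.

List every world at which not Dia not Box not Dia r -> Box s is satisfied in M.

w0, w1, w2, w3, w4, w5, w6, w7, w8

Let φ = not Dia not Box not Dia r -> Box s. Evaluate φ at each world:
  w0 (successors {w1, w2, w3, w5, w6, w7, w8}): φ is true.
  w1 (successors {w0, w2, w3, w6, w7}): φ is true.
  w2 (successors {w0, w1, w2, w3, w5, w8}): φ is true.
  w3 (successors {w0, w1, w2, w6, w7, w8}): φ is true.
  w4 (successors {w7, w8}): φ is true.
  w5 (successors {w0, w2, w5, w6, w8}): φ is true.
  w6 (successors {w0, w1, w3, w5, w7}): φ is true.
  w7 (successors {w0, w1, w3, w4, w6}): φ is true.
  w8 (successors {w0, w2, w3, w4, w5}): φ is true.
For instance, at w4:
  At w4: not Dia not Box not Dia r is false, Box s is false, so not Dia not Box not Dia r -> Box s is true.
    At w4: Dia not Box not Dia r is true, so not Dia not Box not Dia r is false.
      At w4: Dia not Box not Dia r requires not Box not Dia r at some successor in {w7, w8}.
        not Box not Dia r holds at w7, so Dia not Box not Dia r is true at w4.
    At w4: Box s requires s at every successor {w7, w8}.
      s fails at w8, so Box s is false at w4.
Satisfying worlds: {w0, w1, w2, w3, w4, w5, w6, w7, w8}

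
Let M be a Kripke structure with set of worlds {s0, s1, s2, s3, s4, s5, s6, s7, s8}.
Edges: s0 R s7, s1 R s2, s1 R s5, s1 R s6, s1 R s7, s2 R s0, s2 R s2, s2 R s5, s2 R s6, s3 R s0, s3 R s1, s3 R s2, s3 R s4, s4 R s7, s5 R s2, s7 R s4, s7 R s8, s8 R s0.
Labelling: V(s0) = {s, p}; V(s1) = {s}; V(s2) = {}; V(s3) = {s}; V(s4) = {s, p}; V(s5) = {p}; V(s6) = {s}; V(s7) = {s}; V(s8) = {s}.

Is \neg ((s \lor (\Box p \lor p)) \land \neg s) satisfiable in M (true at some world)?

Let φ = \neg ((s \lor (\Box p \lor p)) \land \neg s). Evaluate φ at each world:
  s0 (successors {s7}): φ is true.
  s1 (successors {s2, s5, s6, s7}): φ is true.
  s2 (successors {s0, s2, s5, s6}): φ is true.
  s3 (successors {s0, s1, s2, s4}): φ is true.
  s4 (successors {s7}): φ is true.
  s5 (successors {s2}): φ is false.
  s6 (successors ∅): φ is true.
  s7 (successors {s4, s8}): φ is true.
  s8 (successors {s0}): φ is true.
Detail at s0 (witness):
  At s0: (s \lor (\Box p \lor p)) \land \neg s is false, so \neg ((s \lor (\Box p \lor p)) \land \neg s) is true.
    At s0: s \lor (\Box p \lor p) is true, \neg s is false, so (s \lor (\Box p \lor p)) \land \neg s is false.
      At s0: s is true, \Box p \lor p is true, so s \lor (\Box p \lor p) is true.

Yes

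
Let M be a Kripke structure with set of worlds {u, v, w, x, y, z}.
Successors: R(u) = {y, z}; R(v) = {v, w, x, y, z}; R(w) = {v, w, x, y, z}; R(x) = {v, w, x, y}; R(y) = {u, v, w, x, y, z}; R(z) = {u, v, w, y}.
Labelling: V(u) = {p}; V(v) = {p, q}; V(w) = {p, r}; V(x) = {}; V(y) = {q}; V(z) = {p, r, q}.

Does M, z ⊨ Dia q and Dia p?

Yes

At z: Dia q is true, Dia p is true, so Dia q and Dia p is true.
  At z: Dia q requires q at some successor in {u, v, w, y}.
    q holds at v, so Dia q is true at z.
  At z: Dia p requires p at some successor in {u, v, w, y}.
    p holds at u, so Dia p is true at z.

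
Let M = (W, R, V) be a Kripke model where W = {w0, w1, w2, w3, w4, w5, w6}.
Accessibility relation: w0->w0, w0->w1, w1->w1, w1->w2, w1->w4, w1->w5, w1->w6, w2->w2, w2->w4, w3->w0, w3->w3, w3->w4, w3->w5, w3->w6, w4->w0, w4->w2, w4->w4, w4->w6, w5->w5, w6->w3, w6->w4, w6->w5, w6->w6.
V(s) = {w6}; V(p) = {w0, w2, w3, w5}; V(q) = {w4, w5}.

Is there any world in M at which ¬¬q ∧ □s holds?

No

Let φ = ¬¬q ∧ □s. Evaluate φ at each world:
  w0 (successors {w0, w1}): φ is false.
  w1 (successors {w1, w2, w4, w5, w6}): φ is false.
  w2 (successors {w2, w4}): φ is false.
  w3 (successors {w0, w3, w4, w5, w6}): φ is false.
  w4 (successors {w0, w2, w4, w6}): φ is false.
  w5 (successors {w5}): φ is false.
  w6 (successors {w3, w4, w5, w6}): φ is false.
For instance, at w6:
  At w6: ¬¬q is false, □s is false, so ¬¬q ∧ □s is false.
    At w6: □s requires s at every successor {w3, w4, w5, w6}.
      s fails at w3, so □s is false at w6.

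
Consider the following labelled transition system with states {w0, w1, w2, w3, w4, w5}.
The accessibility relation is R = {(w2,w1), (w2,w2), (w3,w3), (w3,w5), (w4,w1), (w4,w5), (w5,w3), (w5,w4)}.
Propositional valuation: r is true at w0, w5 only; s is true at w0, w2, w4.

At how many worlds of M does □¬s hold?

Recall that □ψ holds at a world iff ψ holds at every accessible world, and ◇ψ holds iff ψ holds at some accessible world.
Let φ = □¬s. Evaluate φ at each world:
  w0 (successors ∅): φ is true.
  w1 (successors ∅): φ is true.
  w2 (successors {w1, w2}): φ is false.
  w3 (successors {w3, w5}): φ is true.
  w4 (successors {w1, w5}): φ is true.
  w5 (successors {w3, w4}): φ is false.
For instance, at w2:
  At w2: □¬s requires ¬s at every successor {w1, w2}.
    ¬s fails at w2, so □¬s is false at w2.
Satisfying worlds: {w0, w1, w3, w4}

4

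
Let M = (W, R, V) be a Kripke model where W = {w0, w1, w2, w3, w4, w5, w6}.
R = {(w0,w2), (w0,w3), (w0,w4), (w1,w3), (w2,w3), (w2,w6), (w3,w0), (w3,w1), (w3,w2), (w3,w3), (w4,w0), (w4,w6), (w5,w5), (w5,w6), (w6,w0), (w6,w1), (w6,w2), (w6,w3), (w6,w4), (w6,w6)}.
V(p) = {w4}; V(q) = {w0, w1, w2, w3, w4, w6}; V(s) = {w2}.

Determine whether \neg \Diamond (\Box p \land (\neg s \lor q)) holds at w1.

At w1: \Diamond (\Box p \land (\neg s \lor q)) is false, so \neg \Diamond (\Box p \land (\neg s \lor q)) is true.
  At w1: \Diamond (\Box p \land (\neg s \lor q)) requires \Box p \land (\neg s \lor q) at some successor in {w3}.
    At w3: \Box p \land (\neg s \lor q) is false.
  So \Diamond (\Box p \land (\neg s \lor q)) is false at w1.

Yes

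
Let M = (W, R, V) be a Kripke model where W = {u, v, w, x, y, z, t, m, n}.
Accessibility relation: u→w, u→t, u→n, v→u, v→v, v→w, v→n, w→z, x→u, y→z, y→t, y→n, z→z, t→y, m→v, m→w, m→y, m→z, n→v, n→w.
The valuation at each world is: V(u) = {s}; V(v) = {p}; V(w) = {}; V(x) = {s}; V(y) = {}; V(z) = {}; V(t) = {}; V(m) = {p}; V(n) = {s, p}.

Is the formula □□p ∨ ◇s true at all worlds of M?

No

Let φ = □□p ∨ ◇s. Evaluate φ at each world:
  u (successors {w, t, n}): φ is true.
  v (successors {u, v, w, n}): φ is true.
  w (successors {z}): φ is false.
  x (successors {u}): φ is true.
  y (successors {z, t, n}): φ is true.
  z (successors {z}): φ is false.
  t (successors {y}): φ is false.
  m (successors {v, w, y, z}): φ is false.
  n (successors {v, w}): φ is false.
Detail at w (counterexample):
  At w: □□p is false, ◇s is false, so □□p ∨ ◇s is false.
    At w: □□p requires □p at every successor {z}.
      □p fails at z, so □□p is false at w.
    At w: ◇s requires s at some successor in {z}.
      At z: s is false.
    So ◇s is false at w.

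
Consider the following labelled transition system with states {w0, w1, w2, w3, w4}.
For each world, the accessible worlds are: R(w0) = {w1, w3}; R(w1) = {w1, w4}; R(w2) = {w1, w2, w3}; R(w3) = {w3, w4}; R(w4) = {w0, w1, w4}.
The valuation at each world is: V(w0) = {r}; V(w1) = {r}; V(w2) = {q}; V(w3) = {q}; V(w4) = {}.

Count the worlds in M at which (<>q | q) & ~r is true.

Let φ = (<>q | q) & ~r. Evaluate φ at each world:
  w0 (successors {w1, w3}): φ is false.
  w1 (successors {w1, w4}): φ is false.
  w2 (successors {w1, w2, w3}): φ is true.
  w3 (successors {w3, w4}): φ is true.
  w4 (successors {w0, w1, w4}): φ is false.
For instance, at w2:
  At w2: <>q | q is true, ~r is true, so (<>q | q) & ~r is true.
    At w2: <>q is true, q is true, so <>q | q is true.
      At w2: <>q requires q at some successor in {w1, w2, w3}.
        q holds at w2, so <>q is true at w2.
Satisfying worlds: {w2, w3}

2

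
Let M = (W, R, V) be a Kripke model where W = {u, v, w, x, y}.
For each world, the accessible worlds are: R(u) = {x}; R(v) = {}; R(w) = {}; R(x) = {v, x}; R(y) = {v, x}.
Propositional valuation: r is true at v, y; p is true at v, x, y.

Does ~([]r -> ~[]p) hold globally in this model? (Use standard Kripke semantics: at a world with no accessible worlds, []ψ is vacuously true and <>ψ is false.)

No

Let φ = ~([]r -> ~[]p). Evaluate φ at each world:
  u (successors {x}): φ is false.
  v (successors ∅): φ is true.
  w (successors ∅): φ is true.
  x (successors {v, x}): φ is false.
  y (successors {v, x}): φ is false.
Detail at u (counterexample):
  At u: []r -> ~[]p is true, so ~([]r -> ~[]p) is false.
    At u: []r is false, ~[]p is false, so []r -> ~[]p is true.
      At u: []r requires r at every successor {x}.
        r fails at x, so []r is false at u.
      At u: []p is true, so ~[]p is false.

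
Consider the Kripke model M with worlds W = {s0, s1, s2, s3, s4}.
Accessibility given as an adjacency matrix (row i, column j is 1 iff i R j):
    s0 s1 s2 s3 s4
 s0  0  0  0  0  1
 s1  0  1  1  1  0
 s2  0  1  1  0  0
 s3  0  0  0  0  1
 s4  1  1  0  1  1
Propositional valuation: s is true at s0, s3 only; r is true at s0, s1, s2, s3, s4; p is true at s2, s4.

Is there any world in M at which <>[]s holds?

No

Recall that []ψ holds at a world iff ψ holds at every accessible world, and <>ψ holds iff ψ holds at some accessible world.
Let φ = <>[]s. Evaluate φ at each world:
  s0 (successors {s4}): φ is false.
  s1 (successors {s1, s2, s3}): φ is false.
  s2 (successors {s1, s2}): φ is false.
  s3 (successors {s4}): φ is false.
  s4 (successors {s0, s1, s3, s4}): φ is false.
For instance, at s1:
  At s1: <>[]s requires []s at some successor in {s1, s2, s3}.
    At s1: []s is false.
    At s2: []s is false.
    At s3: []s is false.
  So <>[]s is false at s1.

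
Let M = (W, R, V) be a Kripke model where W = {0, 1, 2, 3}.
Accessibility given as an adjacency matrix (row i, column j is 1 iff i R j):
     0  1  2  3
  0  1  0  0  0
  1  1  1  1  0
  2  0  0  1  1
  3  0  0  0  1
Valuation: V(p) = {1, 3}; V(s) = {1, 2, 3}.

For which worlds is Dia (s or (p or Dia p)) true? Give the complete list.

1, 2, 3

Recall that Dia ψ holds at a world iff ψ holds at some accessible world.
Let φ = Dia (s or (p or Dia p)). Evaluate φ at each world:
  0 (successors {0}): φ is false.
  1 (successors {0, 1, 2}): φ is true.
  2 (successors {2, 3}): φ is true.
  3 (successors {3}): φ is true.
For instance, at 3:
  At 3: Dia (s or (p or Dia p)) requires s or (p or Dia p) at some successor in {3}.
    s or (p or Dia p) holds at 3, so Dia (s or (p or Dia p)) is true at 3.
      At 3: s is true, p or Dia p is true, so s or (p or Dia p) is true.
Satisfying worlds: {1, 2, 3}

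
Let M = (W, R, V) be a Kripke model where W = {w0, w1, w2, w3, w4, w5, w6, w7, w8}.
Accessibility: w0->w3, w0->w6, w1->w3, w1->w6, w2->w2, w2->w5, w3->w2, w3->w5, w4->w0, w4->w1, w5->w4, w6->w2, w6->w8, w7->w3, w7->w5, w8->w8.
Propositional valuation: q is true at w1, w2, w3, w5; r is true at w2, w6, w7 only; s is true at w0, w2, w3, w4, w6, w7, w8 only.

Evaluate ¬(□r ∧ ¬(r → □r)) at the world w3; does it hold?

At w3: □r ∧ ¬(r → □r) is false, so ¬(□r ∧ ¬(r → □r)) is true.
  At w3: □r is false, ¬(r → □r) is false, so □r ∧ ¬(r → □r) is false.
    At w3: □r requires r at every successor {w2, w5}.
      r fails at w5, so □r is false at w3.
    At w3: r → □r is true, so ¬(r → □r) is false.
      At w3: r is false, □r is false, so r → □r is true.

Yes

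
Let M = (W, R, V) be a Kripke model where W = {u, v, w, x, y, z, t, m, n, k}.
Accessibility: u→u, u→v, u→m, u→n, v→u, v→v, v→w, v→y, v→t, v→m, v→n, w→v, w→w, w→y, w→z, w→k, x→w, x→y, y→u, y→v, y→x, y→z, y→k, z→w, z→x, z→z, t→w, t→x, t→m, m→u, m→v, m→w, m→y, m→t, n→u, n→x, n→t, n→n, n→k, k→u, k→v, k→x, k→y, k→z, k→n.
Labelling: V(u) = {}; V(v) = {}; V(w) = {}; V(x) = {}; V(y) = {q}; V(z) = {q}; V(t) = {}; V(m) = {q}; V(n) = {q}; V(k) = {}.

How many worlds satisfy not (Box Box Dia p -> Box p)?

Recall that Box ψ holds at a world iff ψ holds at every accessible world, and Dia ψ holds iff ψ holds at some accessible world.
Let φ = not (Box Box Dia p -> Box p). Evaluate φ at each world:
  u (successors {u, v, m, n}): φ is false.
  v (successors {u, v, w, y, t, m, n}): φ is false.
  w (successors {v, w, y, z, k}): φ is false.
  x (successors {w, y}): φ is false.
  y (successors {u, v, x, z, k}): φ is false.
  z (successors {w, x, z}): φ is false.
  t (successors {w, x, m}): φ is false.
  m (successors {u, v, w, y, t}): φ is false.
  n (successors {u, x, t, n, k}): φ is false.
  k (successors {u, v, x, y, z, n}): φ is false.
For instance, at z:
  At z: Box Box Dia p -> Box p is true, so not (Box Box Dia p -> Box p) is false.
    At z: Box Box Dia p is false, Box p is false, so Box Box Dia p -> Box p is true.
      At z: Box Box Dia p requires Box Dia p at every successor {w, x, z}.
        Box Dia p fails at w, so Box Box Dia p is false at z.
      At z: Box p requires p at every successor {w, x, z}.
        p fails at w, so Box p is false at z.
Satisfying worlds: none.

0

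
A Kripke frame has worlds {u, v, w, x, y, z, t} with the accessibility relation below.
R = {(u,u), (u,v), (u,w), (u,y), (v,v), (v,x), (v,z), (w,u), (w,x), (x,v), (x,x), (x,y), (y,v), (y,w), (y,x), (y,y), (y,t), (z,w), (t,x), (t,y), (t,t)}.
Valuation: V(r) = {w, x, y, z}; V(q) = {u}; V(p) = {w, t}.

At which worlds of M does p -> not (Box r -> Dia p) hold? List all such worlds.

Let φ = p -> not (Box r -> Dia p). Evaluate φ at each world:
  u (successors {u, v, w, y}): φ is true.
  v (successors {v, x, z}): φ is true.
  w (successors {u, x}): φ is false.
  x (successors {v, x, y}): φ is true.
  y (successors {v, w, x, y, t}): φ is true.
  z (successors {w}): φ is true.
  t (successors {x, y, t}): φ is false.
For instance, at u:
  At u: p is false, not (Box r -> Dia p) is false, so p -> not (Box r -> Dia p) is true.
    At u: Box r -> Dia p is true, so not (Box r -> Dia p) is false.
      At u: Box r is false, Dia p is true, so Box r -> Dia p is true.
Satisfying worlds: {u, v, x, y, z}

u, v, x, y, z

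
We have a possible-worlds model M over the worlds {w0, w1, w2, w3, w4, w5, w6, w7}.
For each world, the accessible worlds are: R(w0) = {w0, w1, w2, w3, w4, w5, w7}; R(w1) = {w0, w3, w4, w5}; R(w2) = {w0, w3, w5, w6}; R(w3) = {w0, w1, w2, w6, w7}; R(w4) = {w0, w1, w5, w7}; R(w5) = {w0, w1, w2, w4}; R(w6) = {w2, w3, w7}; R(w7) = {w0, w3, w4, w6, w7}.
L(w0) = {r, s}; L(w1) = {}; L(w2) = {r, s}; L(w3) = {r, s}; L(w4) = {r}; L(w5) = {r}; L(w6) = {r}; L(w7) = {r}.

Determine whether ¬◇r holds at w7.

No

Recall that ◇ψ holds at a world iff ψ holds at some accessible world.
At w7: ◇r is true, so ¬◇r is false.
  At w7: ◇r requires r at some successor in {w0, w3, w4, w6, w7}.
    r holds at w0, so ◇r is true at w7.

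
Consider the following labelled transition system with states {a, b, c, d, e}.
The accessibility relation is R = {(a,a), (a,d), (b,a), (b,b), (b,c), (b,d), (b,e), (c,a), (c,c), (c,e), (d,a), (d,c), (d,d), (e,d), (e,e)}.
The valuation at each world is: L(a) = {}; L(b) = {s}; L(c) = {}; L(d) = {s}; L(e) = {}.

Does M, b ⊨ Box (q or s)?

No

At b: Box (q or s) requires q or s at every successor {a, b, c, d, e}.
  q or s fails at a, so Box (q or s) is false at b.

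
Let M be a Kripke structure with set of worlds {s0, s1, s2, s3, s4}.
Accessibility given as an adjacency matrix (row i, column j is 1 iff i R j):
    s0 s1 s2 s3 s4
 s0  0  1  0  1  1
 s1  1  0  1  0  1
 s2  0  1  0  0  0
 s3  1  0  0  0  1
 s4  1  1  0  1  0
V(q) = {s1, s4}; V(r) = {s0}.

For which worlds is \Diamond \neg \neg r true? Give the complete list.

s1, s3, s4

Let φ = \Diamond \neg \neg r. Evaluate φ at each world:
  s0 (successors {s1, s3, s4}): φ is false.
  s1 (successors {s0, s2, s4}): φ is true.
  s2 (successors {s1}): φ is false.
  s3 (successors {s0, s4}): φ is true.
  s4 (successors {s0, s1, s3}): φ is true.
For instance, at s1:
  At s1: \Diamond \neg \neg r requires \neg \neg r at some successor in {s0, s2, s4}.
    \neg \neg r holds at s0, so \Diamond \neg \neg r is true at s1.
Satisfying worlds: {s1, s3, s4}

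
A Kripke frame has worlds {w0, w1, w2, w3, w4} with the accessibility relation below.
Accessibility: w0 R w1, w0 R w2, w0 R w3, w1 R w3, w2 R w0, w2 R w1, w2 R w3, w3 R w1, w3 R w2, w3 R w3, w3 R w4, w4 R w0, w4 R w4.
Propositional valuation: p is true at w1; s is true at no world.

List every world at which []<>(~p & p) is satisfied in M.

none

Let φ = []<>(~p & p). Evaluate φ at each world:
  w0 (successors {w1, w2, w3}): φ is false.
  w1 (successors {w3}): φ is false.
  w2 (successors {w0, w1, w3}): φ is false.
  w3 (successors {w1, w2, w3, w4}): φ is false.
  w4 (successors {w0, w4}): φ is false.
For instance, at w3:
  At w3: []<>(~p & p) requires <>(~p & p) at every successor {w1, w2, w3, w4}.
    <>(~p & p) fails at w1, so []<>(~p & p) is false at w3.
      At w1: <>(~p & p) requires ~p & p at some successor in {w3}.
        At w3: ~p & p is false.
      So <>(~p & p) is false at w1.
Satisfying worlds: none.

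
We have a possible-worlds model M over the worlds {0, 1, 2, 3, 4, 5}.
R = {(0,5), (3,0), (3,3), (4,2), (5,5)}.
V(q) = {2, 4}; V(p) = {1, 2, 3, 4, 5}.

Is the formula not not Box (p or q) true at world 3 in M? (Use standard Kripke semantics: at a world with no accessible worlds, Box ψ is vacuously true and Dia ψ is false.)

At 3: not Box (p or q) is true, so not not Box (p or q) is false.
  At 3: Box (p or q) is false, so not Box (p or q) is true.
    At 3: Box (p or q) requires p or q at every successor {0, 3}.
      p or q fails at 0, so Box (p or q) is false at 3.

No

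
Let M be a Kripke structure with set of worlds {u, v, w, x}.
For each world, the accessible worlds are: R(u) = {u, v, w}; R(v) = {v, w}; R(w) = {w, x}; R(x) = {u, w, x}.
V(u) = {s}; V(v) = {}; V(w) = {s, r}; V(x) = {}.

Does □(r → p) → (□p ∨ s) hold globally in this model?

Yes

Let φ = □(r → p) → (□p ∨ s). Evaluate φ at each world:
  u (successors {u, v, w}): φ is true.
  v (successors {v, w}): φ is true.
  w (successors {w, x}): φ is true.
  x (successors {u, w, x}): φ is true.
For instance, at v:
  At v: □(r → p) is false, □p ∨ s is false, so □(r → p) → (□p ∨ s) is true.
    At v: □(r → p) requires r → p at every successor {v, w}.
      r → p fails at w, so □(r → p) is false at v.
    At v: □p is false, s is false, so □p ∨ s is false.
      At v: □p requires p at every successor {v, w}.
        p fails at v, so □p is false at v.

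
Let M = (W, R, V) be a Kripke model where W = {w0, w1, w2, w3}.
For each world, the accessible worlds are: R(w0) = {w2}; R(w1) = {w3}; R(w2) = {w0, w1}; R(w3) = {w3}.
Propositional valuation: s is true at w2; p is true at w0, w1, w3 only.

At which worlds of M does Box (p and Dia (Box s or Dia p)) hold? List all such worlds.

w1, w2, w3

Let φ = Box (p and Dia (Box s or Dia p)). Evaluate φ at each world:
  w0 (successors {w2}): φ is false.
  w1 (successors {w3}): φ is true.
  w2 (successors {w0, w1}): φ is true.
  w3 (successors {w3}): φ is true.
For instance, at w2:
  At w2: Box (p and Dia (Box s or Dia p)) requires p and Dia (Box s or Dia p) at every successor {w0, w1}.
      At w0: p is true, Dia (Box s or Dia p) is true, so p and Dia (Box s or Dia p) is true.
      At w1: p is true, Dia (Box s or Dia p) is true, so p and Dia (Box s or Dia p) is true.
  So Box (p and Dia (Box s or Dia p)) is true at w2.
Satisfying worlds: {w1, w2, w3}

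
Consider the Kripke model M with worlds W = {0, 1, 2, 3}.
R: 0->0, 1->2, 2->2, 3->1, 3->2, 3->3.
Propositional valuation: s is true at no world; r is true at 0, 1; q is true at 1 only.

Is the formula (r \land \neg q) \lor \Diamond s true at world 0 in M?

Yes

Recall that \Diamond ψ holds at a world iff ψ holds at some accessible world.
At 0: r \land \neg q is true, \Diamond s is false, so (r \land \neg q) \lor \Diamond s is true.
  At 0: \Diamond s requires s at some successor in {0}.
    At 0: s is false.
  So \Diamond s is false at 0.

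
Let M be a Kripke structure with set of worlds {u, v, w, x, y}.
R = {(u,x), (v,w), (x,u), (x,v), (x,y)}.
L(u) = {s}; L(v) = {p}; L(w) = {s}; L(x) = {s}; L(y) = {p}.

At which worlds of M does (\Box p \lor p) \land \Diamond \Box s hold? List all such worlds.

v

Let φ = (\Box p \lor p) \land \Diamond \Box s. Evaluate φ at each world:
  u (successors {x}): φ is false.
  v (successors {w}): φ is true.
  w (successors ∅): φ is false.
  x (successors {u, v, y}): φ is false.
  y (successors ∅): φ is false.
For instance, at u:
  At u: \Box p \lor p is false, \Diamond \Box s is false, so (\Box p \lor p) \land \Diamond \Box s is false.
    At u: \Box p is false, p is false, so \Box p \lor p is false.
      At u: \Box p requires p at every successor {x}.
        p fails at x, so \Box p is false at u.
    At u: \Diamond \Box s requires \Box s at some successor in {x}.
      At x: \Box s is false.
    So \Diamond \Box s is false at u.
Satisfying worlds: {v}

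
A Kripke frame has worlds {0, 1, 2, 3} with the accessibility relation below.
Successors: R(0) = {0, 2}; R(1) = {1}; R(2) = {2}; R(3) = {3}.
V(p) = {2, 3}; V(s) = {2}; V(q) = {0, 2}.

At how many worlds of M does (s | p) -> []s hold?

3

Let φ = (s | p) -> []s. Evaluate φ at each world:
  0 (successors {0, 2}): φ is true.
  1 (successors {1}): φ is true.
  2 (successors {2}): φ is true.
  3 (successors {3}): φ is false.
For instance, at 3:
  At 3: s | p is true, []s is false, so (s | p) -> []s is false.
    At 3: []s requires s at every successor {3}.
      s fails at 3, so []s is false at 3.
Satisfying worlds: {0, 1, 2}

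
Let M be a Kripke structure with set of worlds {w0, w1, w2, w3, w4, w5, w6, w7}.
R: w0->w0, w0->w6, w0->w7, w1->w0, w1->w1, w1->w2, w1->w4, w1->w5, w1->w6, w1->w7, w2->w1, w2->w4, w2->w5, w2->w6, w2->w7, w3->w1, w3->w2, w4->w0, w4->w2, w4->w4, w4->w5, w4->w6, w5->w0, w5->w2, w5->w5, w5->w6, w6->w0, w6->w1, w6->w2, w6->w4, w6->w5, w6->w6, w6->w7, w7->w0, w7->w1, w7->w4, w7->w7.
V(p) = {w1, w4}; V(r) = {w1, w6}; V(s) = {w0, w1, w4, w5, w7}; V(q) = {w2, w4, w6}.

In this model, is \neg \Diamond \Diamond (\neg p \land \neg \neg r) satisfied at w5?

No

Recall that \Diamond ψ holds at a world iff ψ holds at some accessible world.
At w5: \Diamond \Diamond (\neg p \land \neg \neg r) is true, so \neg \Diamond \Diamond (\neg p \land \neg \neg r) is false.
  At w5: \Diamond \Diamond (\neg p \land \neg \neg r) requires \Diamond (\neg p \land \neg \neg r) at some successor in {w0, w2, w5, w6}.
    \Diamond (\neg p \land \neg \neg r) holds at w0, so \Diamond \Diamond (\neg p \land \neg \neg r) is true at w5.
      At w0: \Diamond (\neg p \land \neg \neg r) requires \neg p \land \neg \neg r at some successor in {w0, w6, w7}.
        \neg p \land \neg \neg r holds at w6, so \Diamond (\neg p \land \neg \neg r) is true at w0.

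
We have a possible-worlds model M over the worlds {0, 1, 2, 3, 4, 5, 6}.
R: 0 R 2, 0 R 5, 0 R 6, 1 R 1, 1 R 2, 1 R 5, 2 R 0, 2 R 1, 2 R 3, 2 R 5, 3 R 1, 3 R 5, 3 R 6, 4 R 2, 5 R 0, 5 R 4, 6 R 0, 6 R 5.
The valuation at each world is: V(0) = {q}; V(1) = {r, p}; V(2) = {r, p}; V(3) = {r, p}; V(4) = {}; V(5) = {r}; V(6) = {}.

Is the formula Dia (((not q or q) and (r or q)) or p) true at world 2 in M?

Yes

At 2: Dia (((not q or q) and (r or q)) or p) requires ((not q or q) and (r or q)) or p at some successor in {0, 1, 3, 5}.
  ((not q or q) and (r or q)) or p holds at 0, so Dia (((not q or q) and (r or q)) or p) is true at 2.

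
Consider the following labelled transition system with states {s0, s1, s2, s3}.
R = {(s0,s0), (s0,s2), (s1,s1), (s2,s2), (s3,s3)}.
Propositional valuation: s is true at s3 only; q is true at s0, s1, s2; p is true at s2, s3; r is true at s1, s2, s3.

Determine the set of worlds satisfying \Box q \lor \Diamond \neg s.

s0, s1, s2

Recall that \Box ψ holds at a world iff ψ holds at every accessible world, and \Diamond ψ holds iff ψ holds at some accessible world.
Let φ = \Box q \lor \Diamond \neg s. Evaluate φ at each world:
  s0 (successors {s0, s2}): φ is true.
  s1 (successors {s1}): φ is true.
  s2 (successors {s2}): φ is true.
  s3 (successors {s3}): φ is false.
For instance, at s1:
  At s1: \Box q is true, \Diamond \neg s is true, so \Box q \lor \Diamond \neg s is true.
    At s1: \Box q requires q at every successor {s1}.
      At s1: q is true.
    So \Box q is true at s1.
    At s1: \Diamond \neg s requires \neg s at some successor in {s1}.
      \neg s holds at s1, so \Diamond \neg s is true at s1.
Satisfying worlds: {s0, s1, s2}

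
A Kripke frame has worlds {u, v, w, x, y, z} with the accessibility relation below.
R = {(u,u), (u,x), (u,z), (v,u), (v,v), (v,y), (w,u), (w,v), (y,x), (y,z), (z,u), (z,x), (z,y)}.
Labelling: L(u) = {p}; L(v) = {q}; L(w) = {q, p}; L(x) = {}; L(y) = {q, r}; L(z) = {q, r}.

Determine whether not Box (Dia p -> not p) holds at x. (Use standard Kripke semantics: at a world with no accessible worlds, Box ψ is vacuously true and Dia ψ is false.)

No

At x: Box (Dia p -> not p) is true, so not Box (Dia p -> not p) is false.
  At x: no accessible worlds, so Box (Dia p -> not p) holds vacuously.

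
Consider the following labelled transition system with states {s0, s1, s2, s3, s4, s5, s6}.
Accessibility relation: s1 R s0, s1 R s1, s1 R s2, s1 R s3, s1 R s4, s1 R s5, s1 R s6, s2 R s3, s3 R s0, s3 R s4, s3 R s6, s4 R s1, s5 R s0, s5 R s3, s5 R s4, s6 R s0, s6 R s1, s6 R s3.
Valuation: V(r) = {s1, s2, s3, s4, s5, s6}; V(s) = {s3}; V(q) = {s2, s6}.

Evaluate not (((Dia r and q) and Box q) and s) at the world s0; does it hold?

At s0: ((Dia r and q) and Box q) and s is false, so not (((Dia r and q) and Box q) and s) is true.
  At s0: (Dia r and q) and Box q is false, s is false, so ((Dia r and q) and Box q) and s is false.
    At s0: Dia r and q is false, Box q is true, so (Dia r and q) and Box q is false.
      At s0: Dia r is false, q is false, so Dia r and q is false.
      At s0: no accessible worlds, so Box q holds vacuously.

Yes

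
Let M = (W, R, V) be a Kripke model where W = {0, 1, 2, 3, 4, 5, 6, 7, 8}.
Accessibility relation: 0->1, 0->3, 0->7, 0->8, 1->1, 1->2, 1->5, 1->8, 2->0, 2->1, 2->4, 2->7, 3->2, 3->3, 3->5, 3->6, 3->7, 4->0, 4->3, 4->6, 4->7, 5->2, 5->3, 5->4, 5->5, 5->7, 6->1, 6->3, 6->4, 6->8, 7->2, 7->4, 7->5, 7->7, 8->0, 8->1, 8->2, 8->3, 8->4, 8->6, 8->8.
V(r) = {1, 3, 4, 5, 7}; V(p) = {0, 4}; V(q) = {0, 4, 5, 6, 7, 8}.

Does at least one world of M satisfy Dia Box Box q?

No

Let φ = Dia Box Box q. Evaluate φ at each world:
  0 (successors {1, 3, 7, 8}): φ is false.
  1 (successors {1, 2, 5, 8}): φ is false.
  2 (successors {0, 1, 4, 7}): φ is false.
  3 (successors {2, 3, 5, 6, 7}): φ is false.
  4 (successors {0, 3, 6, 7}): φ is false.
  5 (successors {2, 3, 4, 5, 7}): φ is false.
  6 (successors {1, 3, 4, 8}): φ is false.
  7 (successors {2, 4, 5, 7}): φ is false.
  8 (successors {0, 1, 2, 3, 4, 6, 8}): φ is false.
For instance, at 1:
  At 1: Dia Box Box q requires Box Box q at some successor in {1, 2, 5, 8}.
    At 1: Box Box q is false.
    At 2: Box Box q is false.
    At 5: Box Box q is false.
    At 8: Box Box q is false.
  So Dia Box Box q is false at 1.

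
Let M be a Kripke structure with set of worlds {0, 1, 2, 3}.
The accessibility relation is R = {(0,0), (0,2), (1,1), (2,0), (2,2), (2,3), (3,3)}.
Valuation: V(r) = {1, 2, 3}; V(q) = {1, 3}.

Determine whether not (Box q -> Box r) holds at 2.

At 2: Box q -> Box r is true, so not (Box q -> Box r) is false.
  At 2: Box q is false, Box r is false, so Box q -> Box r is true.
    At 2: Box q requires q at every successor {0, 2, 3}.
      q fails at 0, so Box q is false at 2.
    At 2: Box r requires r at every successor {0, 2, 3}.
      r fails at 0, so Box r is false at 2.

No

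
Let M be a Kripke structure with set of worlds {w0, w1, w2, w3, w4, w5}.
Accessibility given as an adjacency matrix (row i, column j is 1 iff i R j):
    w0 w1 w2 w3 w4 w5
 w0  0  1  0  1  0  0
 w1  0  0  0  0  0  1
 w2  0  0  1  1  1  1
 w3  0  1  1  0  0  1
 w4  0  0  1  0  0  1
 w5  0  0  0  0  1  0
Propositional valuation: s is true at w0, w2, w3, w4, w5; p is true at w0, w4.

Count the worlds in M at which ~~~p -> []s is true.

Recall that []ψ holds at a world iff ψ holds at every accessible world, and <>ψ holds iff ψ holds at some accessible world.
Let φ = ~~~p -> []s. Evaluate φ at each world:
  w0 (successors {w1, w3}): φ is true.
  w1 (successors {w5}): φ is true.
  w2 (successors {w2, w3, w4, w5}): φ is true.
  w3 (successors {w1, w2, w5}): φ is false.
  w4 (successors {w2, w5}): φ is true.
  w5 (successors {w4}): φ is true.
For instance, at w3:
  At w3: ~~~p is true, []s is false, so ~~~p -> []s is false.
    At w3: []s requires s at every successor {w1, w2, w5}.
      s fails at w1, so []s is false at w3.
Satisfying worlds: {w0, w1, w2, w4, w5}

5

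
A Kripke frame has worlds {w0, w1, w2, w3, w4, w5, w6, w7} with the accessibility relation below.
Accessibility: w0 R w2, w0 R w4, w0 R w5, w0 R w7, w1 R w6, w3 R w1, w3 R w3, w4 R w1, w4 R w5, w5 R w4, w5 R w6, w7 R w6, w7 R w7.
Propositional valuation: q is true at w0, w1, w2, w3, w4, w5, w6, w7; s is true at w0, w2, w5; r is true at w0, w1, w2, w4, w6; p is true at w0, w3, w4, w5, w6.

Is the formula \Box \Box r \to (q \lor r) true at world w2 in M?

Yes

At w2: \Box \Box r is true, q \lor r is true, so \Box \Box r \to (q \lor r) is true.
  At w2: no accessible worlds, so \Box \Box r holds vacuously.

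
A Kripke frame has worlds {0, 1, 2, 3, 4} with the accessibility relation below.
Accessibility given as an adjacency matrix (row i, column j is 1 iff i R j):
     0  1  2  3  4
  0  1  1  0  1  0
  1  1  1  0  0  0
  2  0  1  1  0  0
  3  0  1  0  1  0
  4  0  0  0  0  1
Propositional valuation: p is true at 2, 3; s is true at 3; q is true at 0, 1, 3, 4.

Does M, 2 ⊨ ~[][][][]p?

At 2: [][][][]p is false, so ~[][][][]p is true.
  At 2: [][][][]p requires [][][]p at every successor {1, 2}.
    [][][]p fails at 1, so [][][][]p is false at 2.
      At 1: [][][]p requires [][]p at every successor {0, 1}.
        [][]p fails at 0, so [][][]p is false at 1.

Yes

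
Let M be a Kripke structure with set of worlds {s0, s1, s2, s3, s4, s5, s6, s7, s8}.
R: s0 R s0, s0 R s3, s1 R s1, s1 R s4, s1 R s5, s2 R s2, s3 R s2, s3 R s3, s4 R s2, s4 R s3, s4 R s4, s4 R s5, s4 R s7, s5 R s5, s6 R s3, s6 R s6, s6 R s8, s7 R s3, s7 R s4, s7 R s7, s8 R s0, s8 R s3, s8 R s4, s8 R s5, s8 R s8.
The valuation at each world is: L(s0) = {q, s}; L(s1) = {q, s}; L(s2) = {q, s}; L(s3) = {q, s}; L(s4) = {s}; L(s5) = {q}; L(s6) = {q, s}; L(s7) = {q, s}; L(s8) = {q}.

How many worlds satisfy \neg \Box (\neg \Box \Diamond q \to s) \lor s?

7

Let φ = \neg \Box (\neg \Box \Diamond q \to s) \lor s. Evaluate φ at each world:
  s0 (successors {s0, s3}): φ is true.
  s1 (successors {s1, s4, s5}): φ is true.
  s2 (successors {s2}): φ is true.
  s3 (successors {s2, s3}): φ is true.
  s4 (successors {s2, s3, s4, s5, s7}): φ is true.
  s5 (successors {s5}): φ is false.
  s6 (successors {s3, s6, s8}): φ is true.
  s7 (successors {s3, s4, s7}): φ is true.
  s8 (successors {s0, s3, s4, s5, s8}): φ is false.
For instance, at s2:
  At s2: \neg \Box (\neg \Box \Diamond q \to s) is false, s is true, so \neg \Box (\neg \Box \Diamond q \to s) \lor s is true.
    At s2: \Box (\neg \Box \Diamond q \to s) is true, so \neg \Box (\neg \Box \Diamond q \to s) is false.
      At s2: \Box (\neg \Box \Diamond q \to s) requires \neg \Box \Diamond q \to s at every successor {s2}.
        At s2: \neg \Box \Diamond q \to s is true.
      So \Box (\neg \Box \Diamond q \to s) is true at s2.
Satisfying worlds: {s0, s1, s2, s3, s4, s6, s7}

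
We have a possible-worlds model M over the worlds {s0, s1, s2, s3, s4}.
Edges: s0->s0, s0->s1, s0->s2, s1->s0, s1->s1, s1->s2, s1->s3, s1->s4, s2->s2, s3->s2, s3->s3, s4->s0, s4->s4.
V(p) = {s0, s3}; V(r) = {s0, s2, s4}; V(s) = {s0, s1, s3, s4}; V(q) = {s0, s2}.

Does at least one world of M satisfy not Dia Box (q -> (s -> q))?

No

Let φ = not Dia Box (q -> (s -> q)). Evaluate φ at each world:
  s0 (successors {s0, s1, s2}): φ is false.
  s1 (successors {s0, s1, s2, s3, s4}): φ is false.
  s2 (successors {s2}): φ is false.
  s3 (successors {s2, s3}): φ is false.
  s4 (successors {s0, s4}): φ is false.
For instance, at s3:
  At s3: Dia Box (q -> (s -> q)) is true, so not Dia Box (q -> (s -> q)) is false.
    At s3: Dia Box (q -> (s -> q)) requires Box (q -> (s -> q)) at some successor in {s2, s3}.
      Box (q -> (s -> q)) holds at s2, so Dia Box (q -> (s -> q)) is true at s3.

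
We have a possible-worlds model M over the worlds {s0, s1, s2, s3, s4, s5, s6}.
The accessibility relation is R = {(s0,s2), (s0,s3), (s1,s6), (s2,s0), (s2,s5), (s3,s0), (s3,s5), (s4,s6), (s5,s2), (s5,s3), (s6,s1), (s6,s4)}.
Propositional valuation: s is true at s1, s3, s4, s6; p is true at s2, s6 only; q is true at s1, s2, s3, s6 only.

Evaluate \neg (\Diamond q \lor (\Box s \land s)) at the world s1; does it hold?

At s1: \Diamond q \lor (\Box s \land s) is true, so \neg (\Diamond q \lor (\Box s \land s)) is false.
  At s1: \Diamond q is true, \Box s \land s is true, so \Diamond q \lor (\Box s \land s) is true.
    At s1: \Diamond q requires q at some successor in {s6}.
      q holds at s6, so \Diamond q is true at s1.
    At s1: \Box s is true, s is true, so \Box s \land s is true.
      At s1: \Box s requires s at every successor {s6}.
        At s6: s is true.
      So \Box s is true at s1.

No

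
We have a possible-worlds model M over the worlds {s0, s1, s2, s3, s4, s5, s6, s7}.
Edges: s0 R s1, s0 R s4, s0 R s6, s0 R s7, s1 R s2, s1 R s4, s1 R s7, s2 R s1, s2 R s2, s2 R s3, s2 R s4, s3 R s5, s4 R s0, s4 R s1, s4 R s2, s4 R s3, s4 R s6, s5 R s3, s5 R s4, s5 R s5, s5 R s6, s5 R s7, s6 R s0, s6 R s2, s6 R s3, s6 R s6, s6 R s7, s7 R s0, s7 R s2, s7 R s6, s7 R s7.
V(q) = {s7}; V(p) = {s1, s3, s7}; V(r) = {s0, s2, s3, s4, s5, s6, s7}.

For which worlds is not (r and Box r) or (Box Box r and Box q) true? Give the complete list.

s0, s1, s2, s4

Let φ = not (r and Box r) or (Box Box r and Box q). Evaluate φ at each world:
  s0 (successors {s1, s4, s6, s7}): φ is true.
  s1 (successors {s2, s4, s7}): φ is true.
  s2 (successors {s1, s2, s3, s4}): φ is true.
  s3 (successors {s5}): φ is false.
  s4 (successors {s0, s1, s2, s3, s6}): φ is true.
  s5 (successors {s3, s4, s5, s6, s7}): φ is false.
  s6 (successors {s0, s2, s3, s6, s7}): φ is false.
  s7 (successors {s0, s2, s6, s7}): φ is false.
For instance, at s7:
  At s7: not (r and Box r) is false, Box Box r and Box q is false, so not (r and Box r) or (Box Box r and Box q) is false.
    At s7: r and Box r is true, so not (r and Box r) is false.
      At s7: r is true, Box r is true, so r and Box r is true.
    At s7: Box Box r is false, Box q is false, so Box Box r and Box q is false.
      At s7: Box Box r requires Box r at every successor {s0, s2, s6, s7}.
        Box r fails at s0, so Box Box r is false at s7.
      At s7: Box q requires q at every successor {s0, s2, s6, s7}.
        q fails at s0, so Box q is false at s7.
Satisfying worlds: {s0, s1, s2, s4}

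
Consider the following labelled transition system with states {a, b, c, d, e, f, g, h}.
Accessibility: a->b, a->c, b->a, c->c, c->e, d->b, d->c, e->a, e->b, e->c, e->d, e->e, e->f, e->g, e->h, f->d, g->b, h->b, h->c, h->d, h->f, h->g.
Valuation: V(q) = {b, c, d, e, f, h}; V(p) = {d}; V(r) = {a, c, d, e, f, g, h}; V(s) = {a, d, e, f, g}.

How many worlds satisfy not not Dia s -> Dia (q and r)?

7

Let φ = not not Dia s -> Dia (q and r). Evaluate φ at each world:
  a (successors {b, c}): φ is true.
  b (successors {a}): φ is false.
  c (successors {c, e}): φ is true.
  d (successors {b, c}): φ is true.
  e (successors {a, b, c, d, e, f, g, h}): φ is true.
  f (successors {d}): φ is true.
  g (successors {b}): φ is true.
  h (successors {b, c, d, f, g}): φ is true.
For instance, at d:
  At d: not not Dia s is false, Dia (q and r) is true, so not not Dia s -> Dia (q and r) is true.
    At d: not Dia s is true, so not not Dia s is false.
      At d: Dia s is false, so not Dia s is true.
    At d: Dia (q and r) requires q and r at some successor in {b, c}.
      q and r holds at c, so Dia (q and r) is true at d.
Satisfying worlds: {a, c, d, e, f, g, h}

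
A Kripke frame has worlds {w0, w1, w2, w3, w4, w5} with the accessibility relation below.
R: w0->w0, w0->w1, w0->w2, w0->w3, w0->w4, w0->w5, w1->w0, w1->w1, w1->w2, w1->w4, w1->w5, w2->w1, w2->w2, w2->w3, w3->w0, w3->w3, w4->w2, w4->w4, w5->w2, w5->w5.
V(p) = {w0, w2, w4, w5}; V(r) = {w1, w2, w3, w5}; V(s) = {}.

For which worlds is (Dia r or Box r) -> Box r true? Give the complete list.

w2, w5

Let φ = (Dia r or Box r) -> Box r. Evaluate φ at each world:
  w0 (successors {w0, w1, w2, w3, w4, w5}): φ is false.
  w1 (successors {w0, w1, w2, w4, w5}): φ is false.
  w2 (successors {w1, w2, w3}): φ is true.
  w3 (successors {w0, w3}): φ is false.
  w4 (successors {w2, w4}): φ is false.
  w5 (successors {w2, w5}): φ is true.
For instance, at w2:
  At w2: Dia r or Box r is true, Box r is true, so (Dia r or Box r) -> Box r is true.
    At w2: Dia r is true, Box r is true, so Dia r or Box r is true.
      At w2: Dia r requires r at some successor in {w1, w2, w3}.
        r holds at w1, so Dia r is true at w2.
      At w2: Box r requires r at every successor {w1, w2, w3}.
        At w1: r is true.
        At w2: r is true.
        At w3: r is true.
      So Box r is true at w2.
    At w2: Box r requires r at every successor {w1, w2, w3}.
      At w1: r is true.
      At w2: r is true.
      At w3: r is true.
    So Box r is true at w2.
Satisfying worlds: {w2, w5}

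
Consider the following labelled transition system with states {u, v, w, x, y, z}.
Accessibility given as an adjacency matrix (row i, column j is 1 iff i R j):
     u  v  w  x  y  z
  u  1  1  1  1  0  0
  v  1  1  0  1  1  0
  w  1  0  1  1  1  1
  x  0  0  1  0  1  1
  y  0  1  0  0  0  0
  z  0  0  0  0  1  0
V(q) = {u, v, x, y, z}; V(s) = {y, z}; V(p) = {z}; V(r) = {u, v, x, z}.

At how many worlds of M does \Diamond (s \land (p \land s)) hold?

2

Recall that \Diamond ψ holds at a world iff ψ holds at some accessible world.
Let φ = \Diamond (s \land (p \land s)). Evaluate φ at each world:
  u (successors {u, v, w, x}): φ is false.
  v (successors {u, v, x, y}): φ is false.
  w (successors {u, w, x, y, z}): φ is true.
  x (successors {w, y, z}): φ is true.
  y (successors {v}): φ is false.
  z (successors {y}): φ is false.
For instance, at v:
  At v: \Diamond (s \land (p \land s)) requires s \land (p \land s) at some successor in {u, v, x, y}.
    At u: s \land (p \land s) is false.
    At v: s \land (p \land s) is false.
    At x: s \land (p \land s) is false.
    At y: s \land (p \land s) is false.
  So \Diamond (s \land (p \land s)) is false at v.
Satisfying worlds: {w, x}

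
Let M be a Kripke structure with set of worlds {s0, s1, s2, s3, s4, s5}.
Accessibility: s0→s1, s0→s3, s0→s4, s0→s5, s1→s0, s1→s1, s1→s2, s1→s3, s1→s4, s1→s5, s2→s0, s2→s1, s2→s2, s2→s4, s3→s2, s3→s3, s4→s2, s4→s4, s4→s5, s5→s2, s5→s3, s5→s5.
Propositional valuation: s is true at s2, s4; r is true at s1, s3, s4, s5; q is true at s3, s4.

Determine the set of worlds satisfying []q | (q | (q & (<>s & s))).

Let φ = []q | (q | (q & (<>s & s))). Evaluate φ at each world:
  s0 (successors {s1, s3, s4, s5}): φ is false.
  s1 (successors {s0, s1, s2, s3, s4, s5}): φ is false.
  s2 (successors {s0, s1, s2, s4}): φ is false.
  s3 (successors {s2, s3}): φ is true.
  s4 (successors {s2, s4, s5}): φ is true.
  s5 (successors {s2, s3, s5}): φ is false.
For instance, at s4:
  At s4: []q is false, q | (q & (<>s & s)) is true, so []q | (q | (q & (<>s & s))) is true.
    At s4: []q requires q at every successor {s2, s4, s5}.
      q fails at s2, so []q is false at s4.
    At s4: q is true, q & (<>s & s) is true, so q | (q & (<>s & s)) is true.
      At s4: q is true, <>s & s is true, so q & (<>s & s) is true.
Satisfying worlds: {s3, s4}

s3, s4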